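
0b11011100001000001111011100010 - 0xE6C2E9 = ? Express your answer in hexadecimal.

0b11011100001000001111011100010 = 0x1B841EE2 in hexadecimal.
Subtract column by column in base 16:
  2-9 → 9 (borrow)
  E-E-1 → F (borrow)
  E-2-1 → B
  1-C → 5 (borrow)
  4-6-1 → D (borrow)
  8-E-1 → 9 (borrow)
  B-0-1 → A
  1-0 → 1

0x1A9D5BF9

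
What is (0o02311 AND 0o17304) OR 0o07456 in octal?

0o02311 AND 0o17304 = 0o02300.
Then OR with 0o07456.

0o7756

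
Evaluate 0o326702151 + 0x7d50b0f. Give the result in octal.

0o1314107570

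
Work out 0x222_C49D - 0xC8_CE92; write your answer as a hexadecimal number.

0x159F60B

Subtract column by column in base 16:
  D-2 → B
  9-9 → 0
  4-E → 6 (borrow)
  C-C-1 → F (borrow)
  2-8-1 → 9 (borrow)
  2-C-1 → 5 (borrow)
  2-0-1 → 1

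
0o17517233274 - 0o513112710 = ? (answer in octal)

Subtract column by column in base 8:
  4-0 → 4
  7-1 → 6
  2-7 → 3 (borrow)
  3-2-1 → 0
  3-1 → 2
  2-1 → 1
  7-3 → 4
  1-1 → 0
  5-5 → 0
  7-0 → 7
  1-0 → 1

0o17004120364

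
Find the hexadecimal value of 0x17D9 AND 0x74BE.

AND each hex digit independently (no carries):
  1&7=1, 7&4=4, D&B=9, 9&E=8

0x1498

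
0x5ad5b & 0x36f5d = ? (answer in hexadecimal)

AND each hex digit independently (no carries):
  5&3=1, a&6=2, d&f=d, 5&5=5, b&d=9

0x12d59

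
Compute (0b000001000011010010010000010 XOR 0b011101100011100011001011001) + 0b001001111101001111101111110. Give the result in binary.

0b100110011110000001001011001

First 0b000001000011010010010000010 XOR 0b011101100011100011001011001 = 0b011100100000110001011011011.
Add column by column in base 2, right to left:
  1+0 = 1
  1+1 = 0 carry 1
  0+1+1 = 0 carry 1
  1+1+1 = 1 carry 1
  1+1+1 = 1 carry 1
  0+1+1 = 0 carry 1
  1+1+1 = 1 carry 1
  1+0+1 = 0 carry 1
  0+1+1 = 0 carry 1
  1+1+1 = 1 carry 1
  0+1+1 = 0 carry 1
  0+1+1 = 0 carry 1
  0+1+1 = 0 carry 1
  1+0+1 = 0 carry 1
  1+0+1 = 0 carry 1
  0+1+1 = 0 carry 1
  0+0+1 = 1
  0+1 = 1
  0+1 = 1
  0+1 = 1
  1+1 = 0 carry 1
  0+1+1 = 0 carry 1
  0+0+1 = 1
  1+0 = 1
  1+1 = 0 carry 1
  1+0+1 = 0 carry 1
  final carry 1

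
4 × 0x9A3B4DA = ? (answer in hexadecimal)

0x268ED368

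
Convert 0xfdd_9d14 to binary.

Expand each hex digit to 4 bits: f=1111 d=1101 d=1101 9=1001 d=1101 1=0001 4=0100.

0b1111110111011001110100010100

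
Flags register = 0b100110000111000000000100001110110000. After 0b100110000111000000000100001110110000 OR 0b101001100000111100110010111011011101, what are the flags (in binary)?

OR bit by bit (1 where either bit is 1):
  100110000111000000000100001110110000
| 101001100000111100110010111011011101
= 101111100111111100110110111111111101

0b101111100111111100110110111111111101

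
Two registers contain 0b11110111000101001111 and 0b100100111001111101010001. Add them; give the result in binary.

Add column by column in base 2, right to left:
  1+1 = 0 carry 1
  1+0+1 = 0 carry 1
  1+0+1 = 0 carry 1
  1+0+1 = 0 carry 1
  0+1+1 = 0 carry 1
  0+0+1 = 1
  1+1 = 0 carry 1
  0+0+1 = 1
  1+1 = 0 carry 1
  0+1+1 = 0 carry 1
  0+1+1 = 0 carry 1
  0+1+1 = 0 carry 1
  1+1+1 = 1 carry 1
  1+0+1 = 0 carry 1
  1+0+1 = 0 carry 1
  0+1+1 = 0 carry 1
  1+1+1 = 1 carry 1
  1+1+1 = 1 carry 1
  1+0+1 = 0 carry 1
  1+0+1 = 0 carry 1
  0+1+1 = 0 carry 1
  0+0+1 = 1
  0+0 = 0
  0+1 = 1

0b101000110001000010100000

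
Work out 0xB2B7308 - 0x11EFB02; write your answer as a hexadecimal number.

0xA0C7806

Subtract column by column in base 16:
  8-2 → 6
  0-0 → 0
  3-B → 8 (borrow)
  7-F-1 → 7 (borrow)
  B-E-1 → C (borrow)
  2-1-1 → 0
  B-1 → A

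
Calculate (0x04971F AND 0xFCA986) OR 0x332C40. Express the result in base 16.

0x37AD46

0x04971F AND 0xFCA986 = 0x048106.
Then OR with 0x332C40.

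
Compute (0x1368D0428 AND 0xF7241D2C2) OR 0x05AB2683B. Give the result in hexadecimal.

0x1368D0428 AND 0xF7241D2C2 = 0x132010000.
Then OR with 0x05AB2683B.

0x17AB3683B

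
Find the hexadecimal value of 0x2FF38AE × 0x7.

0x14FA8CC2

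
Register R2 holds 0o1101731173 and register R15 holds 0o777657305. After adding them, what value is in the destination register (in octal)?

Add column by column in base 8, right to left:
  3+5 = 0 carry 1
  7+0+1 = 0 carry 1
  1+3+1 = 5
  1+7 = 0 carry 1
  3+5+1 = 1 carry 1
  7+6+1 = 6 carry 1
  1+7+1 = 1 carry 1
  0+7+1 = 0 carry 1
  1+7+1 = 1 carry 1
  1+0+1 = 2

0o2101610500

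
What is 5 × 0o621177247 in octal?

Multiply each base-8 digit by 5, carrying:
  7×5 = 35 → write 3 carry 4
  4×5+4 = 24 → write 0 carry 3
  2×5+3 = 13 → write 5 carry 1
  7×5+1 = 36 → write 4 carry 4
  7×5+4 = 39 → write 7 carry 4
  1×5+4 = 9 → write 1 carry 1
  1×5+1 = 6 → write 6
  2×5 = 10 → write 2 carry 1
  6×5+1 = 31 → write 7 carry 3
  remaining carry: 3

0o3726174503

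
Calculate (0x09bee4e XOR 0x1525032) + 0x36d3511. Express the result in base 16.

First 0x09bee4e XOR 0x1525032 = 0x1c9be7c.
Add column by column in base 16, right to left:
  c+1 = d
  7+1 = 8
  e+5 = 3 carry 1
  b+3+1 = f
  9+d = 6 carry 1
  c+6+1 = 3 carry 1
  1+3+1 = 5

0x536f38d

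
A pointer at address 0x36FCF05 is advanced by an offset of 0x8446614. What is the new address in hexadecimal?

Add column by column in base 16, right to left:
  5+4 = 9
  0+1 = 1
  F+6 = 5 carry 1
  C+6+1 = 3 carry 1
  F+4+1 = 4 carry 1
  6+4+1 = B
  3+8 = B

0xBB43519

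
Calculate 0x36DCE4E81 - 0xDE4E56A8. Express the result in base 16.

Subtract column by column in base 16:
  1-8 → 9 (borrow)
  8-A-1 → D (borrow)
  E-6-1 → 7
  4-5 → F (borrow)
  E-E-1 → F (borrow)
  C-4-1 → 7
  D-E → F (borrow)
  6-D-1 → 8 (borrow)
  3-0-1 → 2

0x28F7FF7D9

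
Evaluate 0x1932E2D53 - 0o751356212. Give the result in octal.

0o61342050311

0x1932E2D53 = 0o62313426523 in octal.
Subtract column by column in base 8:
  3-2 → 1
  2-1 → 1
  5-2 → 3
  6-6 → 0
  2-5 → 5 (borrow)
  4-3-1 → 0
  3-1 → 2
  1-5 → 4 (borrow)
  3-7-1 → 3 (borrow)
  2-0-1 → 1
  6-0 → 6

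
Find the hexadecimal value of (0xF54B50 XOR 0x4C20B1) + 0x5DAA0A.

0x11715EB

First 0xF54B50 XOR 0x4C20B1 = 0xB96BE1.
Add column by column in base 16, right to left:
  1+A = B
  E+0 = E
  B+A = 5 carry 1
  6+A+1 = 1 carry 1
  9+D+1 = 7 carry 1
  B+5+1 = 1 carry 1
  final carry 1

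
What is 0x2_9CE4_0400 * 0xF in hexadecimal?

Multiply each base-16 digit by 15, carrying:
  0×15 = 0 → write 0
  0×15 = 0 → write 0
  4×15 = 60 → write C carry 3
  0×15+3 = 3 → write 3
  4×15 = 60 → write C carry 3
  E×15+3 = 213 → write 5 carry 13
  C×15+13 = 193 → write 1 carry 12
  9×15+12 = 147 → write 3 carry 9
  2×15+9 = 39 → write 7 carry 2
  remaining carry: 2

0x27315C3C00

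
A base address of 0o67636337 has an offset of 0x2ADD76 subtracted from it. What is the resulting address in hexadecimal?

0o67636337 = 0xDF3CDF in hexadecimal.
Subtract column by column in base 16:
  F-6 → 9
  D-7 → 6
  C-D → F (borrow)
  3-D-1 → 5 (borrow)
  F-A-1 → 4
  D-2 → B

0xB45F69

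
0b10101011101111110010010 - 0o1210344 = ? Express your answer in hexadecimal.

0x50ceae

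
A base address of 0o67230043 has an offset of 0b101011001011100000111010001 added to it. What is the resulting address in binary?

0o67230043 = 0b110111010011000000100011 in binary.
Add column by column in base 2, right to left:
  1+1 = 0 carry 1
  1+0+1 = 0 carry 1
  0+0+1 = 1
  0+0 = 0
  0+1 = 1
  1+0 = 1
  0+1 = 1
  0+1 = 1
  0+1 = 1
  0+0 = 0
  0+0 = 0
  0+0 = 0
  1+0 = 1
  1+0 = 1
  0+1 = 1
  0+1 = 1
  1+1 = 0 carry 1
  0+0+1 = 1
  1+1 = 0 carry 1
  1+0+1 = 0 carry 1
  1+0+1 = 0 carry 1
  0+1+1 = 0 carry 1
  1+1+1 = 1 carry 1
  1+0+1 = 0 carry 1
  0+1+1 = 0 carry 1
  0+0+1 = 1
  0+1 = 1

0b110010000101111000111110100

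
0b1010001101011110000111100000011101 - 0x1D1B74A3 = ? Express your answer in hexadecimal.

0x2705D037A

0b1010001101011110000111100000011101 = 0x28D78781D in hexadecimal.
Subtract column by column in base 16:
  D-3 → A
  1-A → 7 (borrow)
  8-4-1 → 3
  7-7 → 0
  8-B → D (borrow)
  7-1-1 → 5
  D-D → 0
  8-1 → 7
  2-0 → 2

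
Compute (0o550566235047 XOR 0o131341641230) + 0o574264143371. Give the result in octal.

0o1256113637670

First 0o550566235047 XOR 0o131341641230 = 0o461627474277.
Add column by column in base 8, right to left:
  7+1 = 0 carry 1
  7+7+1 = 7 carry 1
  2+3+1 = 6
  4+3 = 7
  7+4 = 3 carry 1
  4+1+1 = 6
  7+4 = 3 carry 1
  2+6+1 = 1 carry 1
  6+2+1 = 1 carry 1
  1+4+1 = 6
  6+7 = 5 carry 1
  4+5+1 = 2 carry 1
  final carry 1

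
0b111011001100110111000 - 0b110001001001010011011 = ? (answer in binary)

0b1010000011100011101

Subtract column by column in base 2:
  0-1 → 1 (borrow)
  0-1-1 → 0 (borrow)
  0-0-1 → 1 (borrow)
  1-1-1 → 1 (borrow)
  1-1-1 → 1 (borrow)
  1-0-1 → 0
  0-0 → 0
  1-1 → 0
  1-0 → 1
  0-1 → 1 (borrow)
  0-0-1 → 1 (borrow)
  1-0-1 → 0
  1-1 → 0
  0-0 → 0
  0-0 → 0
  1-1 → 0
  1-0 → 1
  0-0 → 0
  1-0 → 1
  1-1 → 0
  1-1 → 0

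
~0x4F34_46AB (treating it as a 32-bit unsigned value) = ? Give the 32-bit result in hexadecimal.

0xB0CBB954

Each hex digit d becomes F−d:
  4→B, F→0, 3→C, 4→B, 4→B, 6→9, A→5, B→4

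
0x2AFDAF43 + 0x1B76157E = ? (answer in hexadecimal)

0x4673C4C1

Add column by column in base 16, right to left:
  3+E = 1 carry 1
  4+7+1 = C
  F+5 = 4 carry 1
  A+1+1 = C
  D+6 = 3 carry 1
  F+7+1 = 7 carry 1
  A+B+1 = 6 carry 1
  2+1+1 = 4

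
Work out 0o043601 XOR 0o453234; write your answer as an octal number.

0o410435

XOR each oct digit independently (no carries):
  0^4=4, 4^5=1, 3^3=0, 6^2=4, 0^3=3, 1^4=5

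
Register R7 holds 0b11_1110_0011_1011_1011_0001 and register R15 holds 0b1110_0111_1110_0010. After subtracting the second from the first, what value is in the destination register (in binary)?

Subtract column by column in base 2:
  1-0 → 1
  0-1 → 1 (borrow)
  0-0-1 → 1 (borrow)
  0-0-1 → 1 (borrow)
  1-0-1 → 0
  1-1 → 0
  0-1 → 1 (borrow)
  1-1-1 → 1 (borrow)
  1-1-1 → 1 (borrow)
  1-1-1 → 1 (borrow)
  0-1-1 → 0 (borrow)
  1-0-1 → 0
  1-0 → 1
  1-1 → 0
  0-1 → 1 (borrow)
  0-1-1 → 0 (borrow)
  0-0-1 → 1 (borrow)
  1-0-1 → 0
  1-0 → 1
  1-0 → 1
  1-0 → 1
  1-0 → 1

0b1111010101001111001111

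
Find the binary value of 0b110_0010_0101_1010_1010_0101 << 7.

0b110001001011010101001010000000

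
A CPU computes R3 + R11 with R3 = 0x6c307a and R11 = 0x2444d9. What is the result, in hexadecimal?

Add column by column in base 16, right to left:
  a+9 = 3 carry 1
  7+d+1 = 5 carry 1
  0+4+1 = 5
  3+4 = 7
  c+4 = 0 carry 1
  6+2+1 = 9

0x907553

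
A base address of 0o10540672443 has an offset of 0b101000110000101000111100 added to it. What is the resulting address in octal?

0b101000110000101000111100 = 0o50605074 in octal.
Add column by column in base 8, right to left:
  3+4 = 7
  4+7 = 3 carry 1
  4+0+1 = 5
  2+5 = 7
  7+0 = 7
  6+6 = 4 carry 1
  0+0+1 = 1
  4+5 = 1 carry 1
  5+0+1 = 6
  0+0 = 0
  1+0 = 1

0o10611477537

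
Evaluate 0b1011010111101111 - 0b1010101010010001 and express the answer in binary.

Subtract column by column in base 2:
  1-1 → 0
  1-0 → 1
  1-0 → 1
  1-0 → 1
  0-1 → 1 (borrow)
  1-0-1 → 0
  1-0 → 1
  1-1 → 0
  1-0 → 1
  0-1 → 1 (borrow)
  1-0-1 → 0
  0-1 → 1 (borrow)
  1-0-1 → 0
  1-1 → 0
  0-0 → 0
  1-1 → 0

0b101101011110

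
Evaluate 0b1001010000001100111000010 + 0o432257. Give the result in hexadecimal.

0x12A4E71

0b1001010000001100111000010 = 0x12819C2 in hexadecimal.
0o432257 = 0x234AF in hexadecimal.
Add column by column in base 16, right to left:
  2+F = 1 carry 1
  C+A+1 = 7 carry 1
  9+4+1 = E
  1+3 = 4
  8+2 = A
  2+0 = 2
  1+0 = 1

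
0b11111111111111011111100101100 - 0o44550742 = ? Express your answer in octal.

0b11111111111111011111100101100 = 0o3777737454 in octal.
Subtract column by column in base 8:
  4-2 → 2
  5-4 → 1
  4-7 → 5 (borrow)
  7-0-1 → 6
  3-5 → 6 (borrow)
  7-5-1 → 1
  7-4 → 3
  7-4 → 3
  7-0 → 7
  3-0 → 3

0o3733166512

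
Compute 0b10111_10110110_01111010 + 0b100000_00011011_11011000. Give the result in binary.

0b1101111101001001010010

Add column by column in base 2, right to left:
  0+0 = 0
  1+0 = 1
  0+0 = 0
  1+1 = 0 carry 1
  1+1+1 = 1 carry 1
  1+0+1 = 0 carry 1
  1+1+1 = 1 carry 1
  0+1+1 = 0 carry 1
  0+1+1 = 0 carry 1
  1+1+1 = 1 carry 1
  1+0+1 = 0 carry 1
  0+1+1 = 0 carry 1
  1+1+1 = 1 carry 1
  1+0+1 = 0 carry 1
  0+0+1 = 1
  1+0 = 1
  1+0 = 1
  1+0 = 1
  1+0 = 1
  0+0 = 0
  1+0 = 1
  0+1 = 1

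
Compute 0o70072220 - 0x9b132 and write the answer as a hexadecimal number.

0xd6c35e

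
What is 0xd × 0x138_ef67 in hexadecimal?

0xfe4283b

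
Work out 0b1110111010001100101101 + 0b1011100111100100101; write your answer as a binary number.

Add column by column in base 2, right to left:
  1+1 = 0 carry 1
  0+0+1 = 1
  1+1 = 0 carry 1
  1+0+1 = 0 carry 1
  0+0+1 = 1
  1+1 = 0 carry 1
  0+0+1 = 1
  0+0 = 0
  1+1 = 0 carry 1
  1+1+1 = 1 carry 1
  0+1+1 = 0 carry 1
  0+1+1 = 0 carry 1
  0+0+1 = 1
  1+0 = 1
  0+1 = 1
  1+1 = 0 carry 1
  1+1+1 = 1 carry 1
  1+0+1 = 0 carry 1
  0+1+1 = 0 carry 1
  1+0+1 = 0 carry 1
  1+0+1 = 0 carry 1
  1+0+1 = 0 carry 1
  final carry 1

0b10000010111001001010010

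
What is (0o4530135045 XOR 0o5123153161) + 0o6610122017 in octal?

First 0o4530135045 XOR 0o5123153161 = 0o1413066124.
Add column by column in base 8, right to left:
  4+7 = 3 carry 1
  2+1+1 = 4
  1+0 = 1
  6+2 = 0 carry 1
  6+2+1 = 1 carry 1
  0+1+1 = 2
  3+0 = 3
  1+1 = 2
  4+6 = 2 carry 1
  1+6+1 = 0 carry 1
  final carry 1

0o10223210143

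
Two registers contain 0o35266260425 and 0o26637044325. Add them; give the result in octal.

0o64125324752

Add column by column in base 8, right to left:
  5+5 = 2 carry 1
  2+2+1 = 5
  4+3 = 7
  0+4 = 4
  6+4 = 2 carry 1
  2+0+1 = 3
  6+7 = 5 carry 1
  6+3+1 = 2 carry 1
  2+6+1 = 1 carry 1
  5+6+1 = 4 carry 1
  3+2+1 = 6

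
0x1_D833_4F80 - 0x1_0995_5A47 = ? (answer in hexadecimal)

Subtract column by column in base 16:
  0-7 → 9 (borrow)
  8-4-1 → 3
  F-A → 5
  4-5 → F (borrow)
  3-5-1 → D (borrow)
  3-9-1 → 9 (borrow)
  8-9-1 → E (borrow)
  D-0-1 → C
  1-1 → 0

0xCE9DF539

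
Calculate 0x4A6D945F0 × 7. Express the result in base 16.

Multiply each base-16 digit by 7, carrying:
  0×7 = 0 → write 0
  F×7 = 105 → write 9 carry 6
  5×7+6 = 41 → write 9 carry 2
  4×7+2 = 30 → write E carry 1
  9×7+1 = 64 → write 0 carry 4
  D×7+4 = 95 → write F carry 5
  6×7+5 = 47 → write F carry 2
  A×7+2 = 72 → write 8 carry 4
  4×7+4 = 32 → write 0 carry 2
  remaining carry: 2

0x208FF0E990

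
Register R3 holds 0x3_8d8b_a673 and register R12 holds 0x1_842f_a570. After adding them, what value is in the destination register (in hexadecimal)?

0x511bb4be3

Add column by column in base 16, right to left:
  3+0 = 3
  7+7 = e
  6+5 = b
  a+a = 4 carry 1
  b+f+1 = b carry 1
  8+2+1 = b
  d+4 = 1 carry 1
  8+8+1 = 1 carry 1
  3+1+1 = 5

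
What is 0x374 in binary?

Expand each hex digit to 4 bits: 3=0011 7=0111 4=0100.

0b1101110100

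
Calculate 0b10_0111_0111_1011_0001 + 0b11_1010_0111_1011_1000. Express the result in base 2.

0b1100001111101101001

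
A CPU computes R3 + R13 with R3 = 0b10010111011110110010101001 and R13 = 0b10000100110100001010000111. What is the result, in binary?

0b100011100010010111100110000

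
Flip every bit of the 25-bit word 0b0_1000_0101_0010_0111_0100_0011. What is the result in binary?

0b1011110101101100010111100

Invert each bit: 0100001010010011101000011 → 1011110101101100010111100.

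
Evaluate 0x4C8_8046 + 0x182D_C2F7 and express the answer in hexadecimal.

0x1CF6433D

Add column by column in base 16, right to left:
  6+7 = D
  4+F = 3 carry 1
  0+2+1 = 3
  8+C = 4 carry 1
  8+D+1 = 6 carry 1
  C+2+1 = F
  4+8 = C
  0+1 = 1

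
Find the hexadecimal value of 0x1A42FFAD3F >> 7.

7 bits is not a whole number of base-16 digits; in binary: 1101001000010111111111010110100111111 >> 7 = 110100100001011111111101011010.

0x3485FF5A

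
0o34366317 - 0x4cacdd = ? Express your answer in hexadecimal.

0x253ff2

0o34366317 = 0x71eccf in hexadecimal.
Subtract column by column in base 16:
  f-d → 2
  c-d → f (borrow)
  c-c-1 → f (borrow)
  e-a-1 → 3
  1-c → 5 (borrow)
  7-4-1 → 2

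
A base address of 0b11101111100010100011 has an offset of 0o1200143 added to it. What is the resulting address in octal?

0o4774406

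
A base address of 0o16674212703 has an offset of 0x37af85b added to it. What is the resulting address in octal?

0x37af85b = 0o336574133 in octal.
Add column by column in base 8, right to left:
  3+3 = 6
  0+3 = 3
  7+1 = 0 carry 1
  2+4+1 = 7
  1+7 = 0 carry 1
  2+5+1 = 0 carry 1
  4+6+1 = 3 carry 1
  7+3+1 = 3 carry 1
  6+3+1 = 2 carry 1
  6+0+1 = 7
  1+0 = 1

0o17233007036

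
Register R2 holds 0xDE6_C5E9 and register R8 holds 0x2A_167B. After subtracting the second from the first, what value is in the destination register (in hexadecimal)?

Subtract column by column in base 16:
  9-B → E (borrow)
  E-7-1 → 6
  5-6 → F (borrow)
  C-1-1 → A
  6-A → C (borrow)
  E-2-1 → B
  D-0 → D

0xDBCAF6E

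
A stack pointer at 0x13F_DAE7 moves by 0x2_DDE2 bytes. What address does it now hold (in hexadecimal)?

0x142B8C9

Add column by column in base 16, right to left:
  7+2 = 9
  E+E = C carry 1
  A+D+1 = 8 carry 1
  D+D+1 = B carry 1
  F+2+1 = 2 carry 1
  3+0+1 = 4
  1+0 = 1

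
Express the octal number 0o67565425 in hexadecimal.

Each octal digit is 3 bits: 6=110 7=111 5=101 6=110 5=101 4=100 2=010 5=101.
Group the bits into nibbles: 1101 1110 1110 1011 0001 0101 → DEEB15.

0xDEEB15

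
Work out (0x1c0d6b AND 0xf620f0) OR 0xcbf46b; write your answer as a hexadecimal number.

0xdff46b

0x1c0d6b AND 0xf620f0 = 0x140060.
Then OR with 0xcbf46b.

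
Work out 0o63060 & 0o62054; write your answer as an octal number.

0o62040

AND each oct digit independently (no carries):
  6&6=6, 3&2=2, 0&0=0, 6&5=4, 0&4=0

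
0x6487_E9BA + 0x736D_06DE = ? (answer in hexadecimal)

0xD7F4F098

Add column by column in base 16, right to left:
  A+E = 8 carry 1
  B+D+1 = 9 carry 1
  9+6+1 = 0 carry 1
  E+0+1 = F
  7+D = 4 carry 1
  8+6+1 = F
  4+3 = 7
  6+7 = D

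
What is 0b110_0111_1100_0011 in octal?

Group the bits in threes: 110 011 111 000 011 → 63703.

0o63703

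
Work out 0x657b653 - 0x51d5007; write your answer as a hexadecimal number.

0x13a664c

Subtract column by column in base 16:
  3-7 → c (borrow)
  5-0-1 → 4
  6-0 → 6
  b-5 → 6
  7-d → a (borrow)
  5-1-1 → 3
  6-5 → 1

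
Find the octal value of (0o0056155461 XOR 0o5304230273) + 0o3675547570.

First 0o0056155461 XOR 0o5304230273 = 0o5352365612.
Add column by column in base 8, right to left:
  2+0 = 2
  1+7 = 0 carry 1
  6+5+1 = 4 carry 1
  5+7+1 = 5 carry 1
  6+4+1 = 3 carry 1
  3+5+1 = 1 carry 1
  2+5+1 = 0 carry 1
  5+7+1 = 5 carry 1
  3+6+1 = 2 carry 1
  5+3+1 = 1 carry 1
  final carry 1

0o11250135402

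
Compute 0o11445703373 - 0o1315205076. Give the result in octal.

0o10130476275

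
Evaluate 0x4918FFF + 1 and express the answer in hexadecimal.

0x4919000

The trailing 3 digits are F (max in base 16), so adding 1 cascades: they roll to 0 and the next digit up increments.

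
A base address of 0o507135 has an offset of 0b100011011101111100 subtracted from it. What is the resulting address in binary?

0b101011011100001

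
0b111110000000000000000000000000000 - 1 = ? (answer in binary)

0b111101111111111111111111111111111

The trailing 28 digits are 0, so subtracting 1 borrows through: they become 1 and the next digit up decrements.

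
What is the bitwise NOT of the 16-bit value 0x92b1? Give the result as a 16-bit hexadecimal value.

Each hex digit d becomes f−d:
  9→6, 2→d, b→4, 1→e

0x6d4e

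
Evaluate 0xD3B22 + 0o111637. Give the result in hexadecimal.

0xDCEC1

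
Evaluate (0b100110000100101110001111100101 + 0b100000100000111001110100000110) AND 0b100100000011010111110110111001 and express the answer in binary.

Add column by column in base 2, right to left:
  1+0 = 1
  0+1 = 1
  1+1 = 0 carry 1
  0+0+1 = 1
  0+0 = 0
  1+0 = 1
  1+0 = 1
  1+0 = 1
  1+1 = 0 carry 1
  1+0+1 = 0 carry 1
  0+1+1 = 0 carry 1
  0+1+1 = 0 carry 1
  0+1+1 = 0 carry 1
  1+0+1 = 0 carry 1
  1+0+1 = 0 carry 1
  1+1+1 = 1 carry 1
  0+1+1 = 0 carry 1
  1+1+1 = 1 carry 1
  0+0+1 = 1
  0+0 = 0
  1+0 = 1
  0+0 = 0
  0+0 = 0
  0+1 = 1
  0+0 = 0
  1+0 = 1
  1+0 = 1
  0+0 = 0
  0+0 = 0
  1+1 = 0 carry 1
  final carry 1
Sum = 0b1000110100101101000000011101011; now AND with 0b100100000011010111110110111001:
  1000110100101101000000011101011
& 0100100000011010111110110111001
= 0000100000001000000000010101001

0b100000001000000000010101001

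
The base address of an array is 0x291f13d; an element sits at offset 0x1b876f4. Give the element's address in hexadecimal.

0x44a6831

Add column by column in base 16, right to left:
  d+4 = 1 carry 1
  3+f+1 = 3 carry 1
  1+6+1 = 8
  f+7 = 6 carry 1
  1+8+1 = a
  9+b = 4 carry 1
  2+1+1 = 4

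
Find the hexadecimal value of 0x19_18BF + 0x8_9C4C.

0x21B50B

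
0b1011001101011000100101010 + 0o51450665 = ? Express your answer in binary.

0o51450665 = 0b101001100101000110110101 in binary.
Add column by column in base 2, right to left:
  0+1 = 1
  1+0 = 1
  0+1 = 1
  1+0 = 1
  0+1 = 1
  1+1 = 0 carry 1
  0+0+1 = 1
  0+1 = 1
  1+1 = 0 carry 1
  0+0+1 = 1
  0+0 = 0
  0+0 = 0
  1+1 = 0 carry 1
  1+0+1 = 0 carry 1
  0+1+1 = 0 carry 1
  1+0+1 = 0 carry 1
  0+0+1 = 1
  1+1 = 0 carry 1
  1+1+1 = 1 carry 1
  0+0+1 = 1
  0+0 = 0
  1+1 = 0 carry 1
  1+0+1 = 0 carry 1
  0+1+1 = 0 carry 1
  1+0+1 = 0 carry 1
  final carry 1

0b10000011010000001011011111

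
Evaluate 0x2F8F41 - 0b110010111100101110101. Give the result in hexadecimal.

0x1615CC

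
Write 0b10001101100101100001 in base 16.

0x8d961

Group the bits into nibbles: 1000 1101 1001 0110 0001 → 8d961.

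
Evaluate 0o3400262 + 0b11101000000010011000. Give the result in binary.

0o3400262 = 0b11100000000010110010 in binary.
Add column by column in base 2, right to left:
  0+0 = 0
  1+0 = 1
  0+0 = 0
  0+1 = 1
  1+1 = 0 carry 1
  1+0+1 = 0 carry 1
  0+0+1 = 1
  1+1 = 0 carry 1
  0+0+1 = 1
  0+0 = 0
  0+0 = 0
  0+0 = 0
  0+0 = 0
  0+0 = 0
  0+0 = 0
  0+1 = 1
  0+0 = 0
  1+1 = 0 carry 1
  1+1+1 = 1 carry 1
  1+1+1 = 1 carry 1
  final carry 1

0b111001000000101001010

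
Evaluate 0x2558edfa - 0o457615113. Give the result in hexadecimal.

0x2099d3af

0o457615113 = 0x4bf1a4b in hexadecimal.
Subtract column by column in base 16:
  a-b → f (borrow)
  f-4-1 → a
  d-a → 3
  e-1 → d
  8-f → 9 (borrow)
  5-b-1 → 9 (borrow)
  5-4-1 → 0
  2-0 → 2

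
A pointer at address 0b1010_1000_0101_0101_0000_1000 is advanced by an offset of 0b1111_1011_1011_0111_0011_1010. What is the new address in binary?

Add column by column in base 2, right to left:
  0+0 = 0
  0+1 = 1
  0+0 = 0
  1+1 = 0 carry 1
  0+1+1 = 0 carry 1
  0+1+1 = 0 carry 1
  0+0+1 = 1
  0+0 = 0
  1+1 = 0 carry 1
  0+1+1 = 0 carry 1
  1+1+1 = 1 carry 1
  0+0+1 = 1
  1+1 = 0 carry 1
  0+1+1 = 0 carry 1
  1+0+1 = 0 carry 1
  0+1+1 = 0 carry 1
  0+1+1 = 0 carry 1
  0+1+1 = 0 carry 1
  0+0+1 = 1
  1+1 = 0 carry 1
  0+1+1 = 0 carry 1
  1+1+1 = 1 carry 1
  0+1+1 = 0 carry 1
  1+1+1 = 1 carry 1
  final carry 1

0b1101001000000110001000010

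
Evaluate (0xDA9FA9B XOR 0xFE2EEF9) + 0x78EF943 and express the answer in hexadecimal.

0x9DA0DA5

First 0xDA9FA9B XOR 0xFE2EEF9 = 0x24B1462.
Add column by column in base 16, right to left:
  2+3 = 5
  6+4 = A
  4+9 = D
  1+F = 0 carry 1
  B+E+1 = A carry 1
  4+8+1 = D
  2+7 = 9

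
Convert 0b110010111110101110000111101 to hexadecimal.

Group the bits into nibbles: 0110 0101 1111 0101 1100 0011 1101 → 65f5c3d.

0x65f5c3d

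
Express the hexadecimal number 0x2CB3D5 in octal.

0o13131725

Expand each hex digit to 4 bits: 2=0010 C=1100 B=1011 3=0011 D=1101 5=0101.
Group the bits in threes: 001 011 001 011 001 111 010 101 → 13131725.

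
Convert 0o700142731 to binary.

Each octal digit is 3 bits: 7=111 0=000 0=000 1=001 4=100 2=010 7=111 3=011 1=001.

0b111000000001100010111011001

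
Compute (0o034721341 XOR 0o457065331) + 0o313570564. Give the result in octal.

0o777534654

First 0o034721341 XOR 0o457065331 = 0o463744070.
Add column by column in base 8, right to left:
  0+4 = 4
  7+6 = 5 carry 1
  0+5+1 = 6
  4+0 = 4
  4+7 = 3 carry 1
  7+5+1 = 5 carry 1
  3+3+1 = 7
  6+1 = 7
  4+3 = 7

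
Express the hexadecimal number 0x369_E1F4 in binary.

0b11011010011110000111110100

Expand each hex digit to 4 bits: 3=0011 6=0110 9=1001 E=1110 1=0001 F=1111 4=0100.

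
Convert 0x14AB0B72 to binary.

Expand each hex digit to 4 bits: 1=0001 4=0100 A=1010 B=1011 0=0000 B=1011 7=0111 2=0010.

0b10100101010110000101101110010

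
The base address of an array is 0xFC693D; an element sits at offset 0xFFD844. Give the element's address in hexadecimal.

0x1FC4181

Add column by column in base 16, right to left:
  D+4 = 1 carry 1
  3+4+1 = 8
  9+8 = 1 carry 1
  6+D+1 = 4 carry 1
  C+F+1 = C carry 1
  F+F+1 = F carry 1
  final carry 1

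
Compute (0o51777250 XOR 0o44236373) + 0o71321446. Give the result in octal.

First 0o51777250 XOR 0o44236373 = 0o15541123.
Add column by column in base 8, right to left:
  3+6 = 1 carry 1
  2+4+1 = 7
  1+4 = 5
  1+1 = 2
  4+2 = 6
  5+3 = 0 carry 1
  5+1+1 = 7
  1+7 = 0 carry 1
  final carry 1

0o107062571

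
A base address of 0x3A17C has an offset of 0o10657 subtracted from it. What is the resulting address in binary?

0b111000111111001101

0x3A17C = 0b111010000101111100 in binary.
0o10657 = 0b1000110101111 in binary.
Subtract column by column in base 2:
  0-1 → 1 (borrow)
  0-1-1 → 0 (borrow)
  1-1-1 → 1 (borrow)
  1-1-1 → 1 (borrow)
  1-0-1 → 0
  1-1 → 0
  1-0 → 1
  0-1 → 1 (borrow)
  1-1-1 → 1 (borrow)
  0-0-1 → 1 (borrow)
  0-0-1 → 1 (borrow)
  0-0-1 → 1 (borrow)
  0-1-1 → 0 (borrow)
  1-0-1 → 0
  0-0 → 0
  1-0 → 1
  1-0 → 1
  1-0 → 1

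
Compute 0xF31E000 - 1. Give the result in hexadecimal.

The trailing 3 digits are 0, so subtracting 1 borrows through: they become F and the next digit up decrements.

0xF31DFFF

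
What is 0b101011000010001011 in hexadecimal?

0x2B08B

Group the bits into nibbles: 0010 1011 0000 1000 1011 → 2B08B.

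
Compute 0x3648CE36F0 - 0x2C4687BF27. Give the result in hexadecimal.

Subtract column by column in base 16:
  0-7 → 9 (borrow)
  F-2-1 → C
  6-F → 7 (borrow)
  3-B-1 → 7 (borrow)
  E-7-1 → 6
  C-8 → 4
  8-6 → 2
  4-4 → 0
  6-C → A (borrow)
  3-2-1 → 0

0xA024677C9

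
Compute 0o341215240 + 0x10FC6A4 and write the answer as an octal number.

0o445160504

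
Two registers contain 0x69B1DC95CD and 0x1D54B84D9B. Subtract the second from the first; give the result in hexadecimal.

0x4C5D244832

Subtract column by column in base 16:
  D-B → 2
  C-9 → 3
  5-D → 8 (borrow)
  9-4-1 → 4
  C-8 → 4
  D-B → 2
  1-4 → D (borrow)
  B-5-1 → 5
  9-D → C (borrow)
  6-1-1 → 4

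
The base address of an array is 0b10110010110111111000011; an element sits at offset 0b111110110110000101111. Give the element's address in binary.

0b11110001101101111110010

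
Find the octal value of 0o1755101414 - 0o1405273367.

0o347606025

Subtract column by column in base 8:
  4-7 → 5 (borrow)
  1-6-1 → 2 (borrow)
  4-3-1 → 0
  1-3 → 6 (borrow)
  0-7-1 → 0 (borrow)
  1-2-1 → 6 (borrow)
  5-5-1 → 7 (borrow)
  5-0-1 → 4
  7-4 → 3
  1-1 → 0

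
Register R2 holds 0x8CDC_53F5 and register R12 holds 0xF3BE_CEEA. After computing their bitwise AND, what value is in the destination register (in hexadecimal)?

AND each hex digit independently (no carries):
  8&F=8, C&3=0, D&B=9, C&E=C, 5&C=4, 3&E=2, F&E=E, 5&A=0

0x809C42E0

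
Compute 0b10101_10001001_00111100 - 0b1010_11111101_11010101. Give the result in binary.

Subtract column by column in base 2:
  0-1 → 1 (borrow)
  0-0-1 → 1 (borrow)
  1-1-1 → 1 (borrow)
  1-0-1 → 0
  1-1 → 0
  1-0 → 1
  0-1 → 1 (borrow)
  0-1-1 → 0 (borrow)
  1-1-1 → 1 (borrow)
  0-0-1 → 1 (borrow)
  0-1-1 → 0 (borrow)
  1-1-1 → 1 (borrow)
  0-1-1 → 0 (borrow)
  0-1-1 → 0 (borrow)
  0-1-1 → 0 (borrow)
  1-1-1 → 1 (borrow)
  1-0-1 → 0
  0-1 → 1 (borrow)
  1-0-1 → 0
  0-1 → 1 (borrow)
  1-0-1 → 0

0b10101000101101100111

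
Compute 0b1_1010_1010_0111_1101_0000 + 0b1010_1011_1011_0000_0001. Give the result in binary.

0b1001010110001011010001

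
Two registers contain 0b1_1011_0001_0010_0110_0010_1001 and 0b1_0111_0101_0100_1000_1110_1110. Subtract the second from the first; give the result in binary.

Subtract column by column in base 2:
  1-0 → 1
  0-1 → 1 (borrow)
  0-1-1 → 0 (borrow)
  1-1-1 → 1 (borrow)
  0-0-1 → 1 (borrow)
  1-1-1 → 1 (borrow)
  0-1-1 → 0 (borrow)
  0-1-1 → 0 (borrow)
  0-0-1 → 1 (borrow)
  1-0-1 → 0
  1-0 → 1
  0-1 → 1 (borrow)
  0-0-1 → 1 (borrow)
  1-0-1 → 0
  0-1 → 1 (borrow)
  0-0-1 → 1 (borrow)
  1-1-1 → 1 (borrow)
  0-0-1 → 1 (borrow)
  0-1-1 → 0 (borrow)
  0-0-1 → 1 (borrow)
  1-1-1 → 1 (borrow)
  1-1-1 → 1 (borrow)
  0-1-1 → 0 (borrow)
  1-0-1 → 0
  1-1 → 0

0b1110111101110100111011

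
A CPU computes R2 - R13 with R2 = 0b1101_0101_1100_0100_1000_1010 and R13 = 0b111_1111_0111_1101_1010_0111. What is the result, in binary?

0b10101100100011011100011

Subtract column by column in base 2:
  0-1 → 1 (borrow)
  1-1-1 → 1 (borrow)
  0-1-1 → 0 (borrow)
  1-0-1 → 0
  0-0 → 0
  0-1 → 1 (borrow)
  0-0-1 → 1 (borrow)
  1-1-1 → 1 (borrow)
  0-1-1 → 0 (borrow)
  0-0-1 → 1 (borrow)
  1-1-1 → 1 (borrow)
  0-1-1 → 0 (borrow)
  0-1-1 → 0 (borrow)
  0-1-1 → 0 (borrow)
  1-1-1 → 1 (borrow)
  1-0-1 → 0
  1-1 → 0
  0-1 → 1 (borrow)
  1-1-1 → 1 (borrow)
  0-1-1 → 0 (borrow)
  1-1-1 → 1 (borrow)
  0-1-1 → 0 (borrow)
  1-1-1 → 1 (borrow)
  1-0-1 → 0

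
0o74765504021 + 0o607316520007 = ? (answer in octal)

0o704304224030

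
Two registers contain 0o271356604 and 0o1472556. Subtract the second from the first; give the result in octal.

0o267664026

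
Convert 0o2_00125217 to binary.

Each octal digit is 3 bits: 2=010 0=000 0=000 1=001 2=010 5=101 2=010 1=001 7=111.

0b10000000001010101010001111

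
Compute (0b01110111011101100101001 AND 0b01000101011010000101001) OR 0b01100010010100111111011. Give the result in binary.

0b1100111011100111111011

0b01110111011101100101001 AND 0b01000101011010000101001 = 0b01000101011000000101001.
Then OR with 0b01100010010100111111011.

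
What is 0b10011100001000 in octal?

Group the bits in threes: 010 011 100 001 000 → 23410.

0o23410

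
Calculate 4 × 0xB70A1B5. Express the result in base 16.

Multiply each base-16 digit by 4, carrying:
  5×4 = 20 → write 4 carry 1
  B×4+1 = 45 → write D carry 2
  1×4+2 = 6 → write 6
  A×4 = 40 → write 8 carry 2
  0×4+2 = 2 → write 2
  7×4 = 28 → write C carry 1
  B×4+1 = 45 → write D carry 2
  remaining carry: 2

0x2DC286D4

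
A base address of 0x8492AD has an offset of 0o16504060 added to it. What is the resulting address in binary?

0b101111110001101011011101

0x8492AD = 0b100001001001001010101101 in binary.
0o16504060 = 0b1110101000100000110000 in binary.
Add column by column in base 2, right to left:
  1+0 = 1
  0+0 = 0
  1+0 = 1
  1+0 = 1
  0+1 = 1
  1+1 = 0 carry 1
  0+0+1 = 1
  1+0 = 1
  0+0 = 0
  1+0 = 1
  0+0 = 0
  0+1 = 1
  1+0 = 1
  0+0 = 0
  0+0 = 0
  1+1 = 0 carry 1
  0+0+1 = 1
  0+1 = 1
  1+0 = 1
  0+1 = 1
  0+1 = 1
  0+1 = 1
  0+0 = 0
  1+0 = 1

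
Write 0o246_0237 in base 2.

Each octal digit is 3 bits: 2=010 4=100 6=110 0=000 2=010 3=011 7=111.

0b10100110000010011111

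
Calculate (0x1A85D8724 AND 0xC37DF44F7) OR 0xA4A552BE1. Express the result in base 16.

0x1A85D8724 AND 0xC37DF44F7 = 0x0205D0424.
Then OR with 0xA4A552BE1.

0xA6A5D2FE5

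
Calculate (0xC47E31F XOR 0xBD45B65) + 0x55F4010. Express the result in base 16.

First 0xC47E31F XOR 0xBD45B65 = 0x793B87A.
Add column by column in base 16, right to left:
  A+0 = A
  7+1 = 8
  8+0 = 8
  B+4 = F
  3+F = 2 carry 1
  9+5+1 = F
  7+5 = C

0xCF2F88A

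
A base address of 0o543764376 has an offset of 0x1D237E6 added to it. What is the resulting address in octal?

0o730420344

0x1D237E6 = 0o164433746 in octal.
Add column by column in base 8, right to left:
  6+6 = 4 carry 1
  7+4+1 = 4 carry 1
  3+7+1 = 3 carry 1
  4+3+1 = 0 carry 1
  6+3+1 = 2 carry 1
  7+4+1 = 4 carry 1
  3+4+1 = 0 carry 1
  4+6+1 = 3 carry 1
  5+1+1 = 7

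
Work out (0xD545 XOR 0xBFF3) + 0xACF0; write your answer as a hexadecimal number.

0x117A6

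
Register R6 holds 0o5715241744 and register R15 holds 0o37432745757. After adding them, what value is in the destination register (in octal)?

0o45350207723

Add column by column in base 8, right to left:
  4+7 = 3 carry 1
  4+5+1 = 2 carry 1
  7+7+1 = 7 carry 1
  1+5+1 = 7
  4+4 = 0 carry 1
  2+7+1 = 2 carry 1
  5+2+1 = 0 carry 1
  1+3+1 = 5
  7+4 = 3 carry 1
  5+7+1 = 5 carry 1
  0+3+1 = 4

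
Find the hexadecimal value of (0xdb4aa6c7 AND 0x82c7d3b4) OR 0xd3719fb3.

0xd3739fb7

0xdb4aa6c7 AND 0x82c7d3b4 = 0x82428284.
Then OR with 0xd3719fb3.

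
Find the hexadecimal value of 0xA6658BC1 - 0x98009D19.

0xE64EEA8

Subtract column by column in base 16:
  1-9 → 8 (borrow)
  C-1-1 → A
  B-D → E (borrow)
  8-9-1 → E (borrow)
  5-0-1 → 4
  6-0 → 6
  6-8 → E (borrow)
  A-9-1 → 0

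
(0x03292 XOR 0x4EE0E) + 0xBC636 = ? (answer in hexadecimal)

0x10A2D2

First 0x03292 XOR 0x4EE0E = 0x4DC9C.
Add column by column in base 16, right to left:
  C+6 = 2 carry 1
  9+3+1 = D
  C+6 = 2 carry 1
  D+C+1 = A carry 1
  4+B+1 = 0 carry 1
  final carry 1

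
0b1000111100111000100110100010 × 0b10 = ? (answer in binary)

0b10001111001110001001101000100

Multiply each base-2 digit by 2, carrying:
  0×2 = 0 → write 0
  1×2 = 2 → write 0 carry 1
  0×2+1 = 1 → write 1
  0×2 = 0 → write 0
  0×2 = 0 → write 0
  1×2 = 2 → write 0 carry 1
  0×2+1 = 1 → write 1
  1×2 = 2 → write 0 carry 1
  1×2+1 = 3 → write 1 carry 1
  0×2+1 = 1 → write 1
  0×2 = 0 → write 0
  1×2 = 2 → write 0 carry 1
  0×2+1 = 1 → write 1
  0×2 = 0 → write 0
  0×2 = 0 → write 0
  1×2 = 2 → write 0 carry 1
  1×2+1 = 3 → write 1 carry 1
  1×2+1 = 3 → write 1 carry 1
  0×2+1 = 1 → write 1
  0×2 = 0 → write 0
  1×2 = 2 → write 0 carry 1
  1×2+1 = 3 → write 1 carry 1
  1×2+1 = 3 → write 1 carry 1
  1×2+1 = 3 → write 1 carry 1
  0×2+1 = 1 → write 1
  0×2 = 0 → write 0
  0×2 = 0 → write 0
  1×2 = 2 → write 0 carry 1
  remaining carry: 1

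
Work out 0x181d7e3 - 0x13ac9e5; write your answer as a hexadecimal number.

0x470dfe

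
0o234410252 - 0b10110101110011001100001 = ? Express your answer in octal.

0b10110101110011001100001 = 0o26563141 in octal.
Subtract column by column in base 8:
  2-1 → 1
  5-4 → 1
  2-1 → 1
  0-3 → 5 (borrow)
  1-6-1 → 2 (borrow)
  4-5-1 → 6 (borrow)
  4-6-1 → 5 (borrow)
  3-2-1 → 0
  2-0 → 2

0o205625111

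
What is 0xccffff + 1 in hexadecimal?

The trailing 4 digits are F (max in base 16), so adding 1 cascades: they roll to 0 and the next digit up increments.

0xcd0000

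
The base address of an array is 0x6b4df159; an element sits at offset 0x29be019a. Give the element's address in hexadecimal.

0x950bf2f3

Add column by column in base 16, right to left:
  9+a = 3 carry 1
  5+9+1 = f
  1+1 = 2
  f+0 = f
  d+e = b carry 1
  4+b+1 = 0 carry 1
  b+9+1 = 5 carry 1
  6+2+1 = 9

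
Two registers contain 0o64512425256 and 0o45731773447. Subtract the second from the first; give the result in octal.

Subtract column by column in base 8:
  6-7 → 7 (borrow)
  5-4-1 → 0
  2-4 → 6 (borrow)
  5-3-1 → 1
  2-7 → 3 (borrow)
  4-7-1 → 4 (borrow)
  2-1-1 → 0
  1-3 → 6 (borrow)
  5-7-1 → 5 (borrow)
  4-5-1 → 6 (borrow)
  6-4-1 → 1

0o16560431607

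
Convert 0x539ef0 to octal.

0o24717360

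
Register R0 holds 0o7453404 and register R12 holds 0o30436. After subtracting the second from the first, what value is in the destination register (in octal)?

Subtract column by column in base 8:
  4-6 → 6 (borrow)
  0-3-1 → 4 (borrow)
  4-4-1 → 7 (borrow)
  3-0-1 → 2
  5-3 → 2
  4-0 → 4
  7-0 → 7

0o7422746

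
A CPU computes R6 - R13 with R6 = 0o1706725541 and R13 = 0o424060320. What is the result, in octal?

Subtract column by column in base 8:
  1-0 → 1
  4-2 → 2
  5-3 → 2
  5-0 → 5
  2-6 → 4 (borrow)
  7-0-1 → 6
  6-4 → 2
  0-2 → 6 (borrow)
  7-4-1 → 2
  1-0 → 1

0o1262645221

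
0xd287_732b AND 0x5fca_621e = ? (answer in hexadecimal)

AND each hex digit independently (no carries):
  d&5=5, 2&f=2, 8&c=8, 7&a=2, 7&6=6, 3&2=2, 2&1=0, b&e=a

0x5282620a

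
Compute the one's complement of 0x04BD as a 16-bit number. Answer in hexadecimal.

Each hex digit d becomes F−d:
  0→F, 4→B, B→4, D→2

0xFB42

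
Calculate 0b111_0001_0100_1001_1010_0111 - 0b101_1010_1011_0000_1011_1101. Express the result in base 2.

0b101101001100011101010

Subtract column by column in base 2:
  1-1 → 0
  1-0 → 1
  1-1 → 0
  0-1 → 1 (borrow)
  0-1-1 → 0 (borrow)
  1-1-1 → 1 (borrow)
  0-0-1 → 1 (borrow)
  1-1-1 → 1 (borrow)
  1-0-1 → 0
  0-0 → 0
  0-0 → 0
  1-0 → 1
  0-1 → 1 (borrow)
  0-1-1 → 0 (borrow)
  1-0-1 → 0
  0-1 → 1 (borrow)
  1-0-1 → 0
  0-1 → 1 (borrow)
  0-0-1 → 1 (borrow)
  0-1-1 → 0 (borrow)
  1-1-1 → 1 (borrow)
  1-0-1 → 0
  1-1 → 0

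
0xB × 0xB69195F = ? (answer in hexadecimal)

0x7D841715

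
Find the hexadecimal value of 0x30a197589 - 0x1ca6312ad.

0x13fb662dc

Subtract column by column in base 16:
  9-d → c (borrow)
  8-a-1 → d (borrow)
  5-2-1 → 2
  7-1 → 6
  9-3 → 6
  1-6 → b (borrow)
  a-a-1 → f (borrow)
  0-c-1 → 3 (borrow)
  3-1-1 → 1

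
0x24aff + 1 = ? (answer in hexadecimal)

0x24b00

The trailing 2 digits are F (max in base 16), so adding 1 cascades: they roll to 0 and the next digit up increments.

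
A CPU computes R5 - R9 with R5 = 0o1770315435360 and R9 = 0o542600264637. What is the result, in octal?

0o1225515150521

Subtract column by column in base 8:
  0-7 → 1 (borrow)
  6-3-1 → 2
  3-6 → 5 (borrow)
  5-4-1 → 0
  3-6 → 5 (borrow)
  4-2-1 → 1
  5-0 → 5
  1-0 → 1
  3-6 → 5 (borrow)
  0-2-1 → 5 (borrow)
  7-4-1 → 2
  7-5 → 2
  1-0 → 1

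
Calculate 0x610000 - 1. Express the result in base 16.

The trailing 4 digits are 0, so subtracting 1 borrows through: they become F and the next digit up decrements.

0x60FFFF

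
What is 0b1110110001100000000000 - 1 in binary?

The trailing 11 digits are 0, so subtracting 1 borrows through: they become 1 and the next digit up decrements.

0b1110110001011111111111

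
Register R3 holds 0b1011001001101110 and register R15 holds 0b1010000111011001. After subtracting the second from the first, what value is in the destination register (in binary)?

Subtract column by column in base 2:
  0-1 → 1 (borrow)
  1-0-1 → 0
  1-0 → 1
  1-1 → 0
  0-1 → 1 (borrow)
  1-0-1 → 0
  1-1 → 0
  0-1 → 1 (borrow)
  0-1-1 → 0 (borrow)
  1-0-1 → 0
  0-0 → 0
  0-0 → 0
  1-0 → 1
  1-1 → 0
  0-0 → 0
  1-1 → 0

0b1000010010101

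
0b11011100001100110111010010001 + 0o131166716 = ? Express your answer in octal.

0o3472656137

0b11011100001100110111010010001 = 0o3341467221 in octal.
Add column by column in base 8, right to left:
  1+6 = 7
  2+1 = 3
  2+7 = 1 carry 1
  7+6+1 = 6 carry 1
  6+6+1 = 5 carry 1
  4+1+1 = 6
  1+1 = 2
  4+3 = 7
  3+1 = 4
  3+0 = 3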